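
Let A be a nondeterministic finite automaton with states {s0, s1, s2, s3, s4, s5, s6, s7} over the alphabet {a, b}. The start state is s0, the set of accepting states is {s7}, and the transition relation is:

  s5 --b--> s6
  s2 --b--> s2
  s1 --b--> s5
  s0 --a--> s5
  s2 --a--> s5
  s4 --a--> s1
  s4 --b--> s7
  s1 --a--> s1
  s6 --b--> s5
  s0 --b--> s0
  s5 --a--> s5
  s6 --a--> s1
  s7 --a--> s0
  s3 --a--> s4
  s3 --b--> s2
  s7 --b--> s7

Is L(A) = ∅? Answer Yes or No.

Yes

The states reachable from the start state are {s0, s1, s5, s6}.
None of the accepting states {s7} is reachable, so no string is accepted and L(A) = ∅.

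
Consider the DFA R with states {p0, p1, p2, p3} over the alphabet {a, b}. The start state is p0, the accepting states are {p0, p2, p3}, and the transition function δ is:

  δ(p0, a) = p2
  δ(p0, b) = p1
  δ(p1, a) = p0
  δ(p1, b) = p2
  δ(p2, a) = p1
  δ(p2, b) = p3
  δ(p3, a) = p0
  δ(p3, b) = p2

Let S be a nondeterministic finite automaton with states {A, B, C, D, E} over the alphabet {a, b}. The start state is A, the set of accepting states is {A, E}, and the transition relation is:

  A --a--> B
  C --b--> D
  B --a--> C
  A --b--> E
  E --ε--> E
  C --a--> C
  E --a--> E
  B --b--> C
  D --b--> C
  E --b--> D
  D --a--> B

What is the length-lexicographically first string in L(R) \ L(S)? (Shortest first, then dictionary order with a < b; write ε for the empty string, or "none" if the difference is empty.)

The string a is accepted by R but not by S.
No shorter string lies in the difference, and a is the lexicographically first length-1 string in L(R) \ L(S).

a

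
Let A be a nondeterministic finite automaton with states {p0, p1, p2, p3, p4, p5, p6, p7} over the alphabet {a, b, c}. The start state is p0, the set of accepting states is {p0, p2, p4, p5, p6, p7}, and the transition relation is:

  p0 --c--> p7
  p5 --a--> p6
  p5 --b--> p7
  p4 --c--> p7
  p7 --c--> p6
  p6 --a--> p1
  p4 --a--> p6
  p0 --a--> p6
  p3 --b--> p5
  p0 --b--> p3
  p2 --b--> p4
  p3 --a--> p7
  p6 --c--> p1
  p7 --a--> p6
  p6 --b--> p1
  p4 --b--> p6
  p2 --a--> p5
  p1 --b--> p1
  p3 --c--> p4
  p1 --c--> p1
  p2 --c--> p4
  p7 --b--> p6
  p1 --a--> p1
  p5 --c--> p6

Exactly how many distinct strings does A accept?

24

The useful subgraph on states {p0, p3, p4, p5, p6, p7} is acyclic, so L(A) is finite; the longest accepting path visits 5 useful states, giving maximum string length 4.
Counting accepting paths from p0 by length: 1 of length 0, 2 of length 1, 6 of length 2, 9 of length 3, 6 of length 4. Total 24.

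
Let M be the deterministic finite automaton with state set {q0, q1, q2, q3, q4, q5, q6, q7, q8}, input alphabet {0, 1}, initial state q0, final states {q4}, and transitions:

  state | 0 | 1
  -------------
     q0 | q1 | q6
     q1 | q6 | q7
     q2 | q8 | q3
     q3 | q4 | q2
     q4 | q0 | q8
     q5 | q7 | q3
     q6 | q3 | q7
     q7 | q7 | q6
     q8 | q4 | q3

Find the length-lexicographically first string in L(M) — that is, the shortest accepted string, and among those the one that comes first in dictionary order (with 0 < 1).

100

A breadth-first search from q0 reaches an accepting state first via the path q0 → q6 → q3 → q4 on input 100.
No string of length < 3 is accepted (BFS exhausts all shorter strings without reaching an accepting state), and 100 is the lexicographically least accepting string of length 3.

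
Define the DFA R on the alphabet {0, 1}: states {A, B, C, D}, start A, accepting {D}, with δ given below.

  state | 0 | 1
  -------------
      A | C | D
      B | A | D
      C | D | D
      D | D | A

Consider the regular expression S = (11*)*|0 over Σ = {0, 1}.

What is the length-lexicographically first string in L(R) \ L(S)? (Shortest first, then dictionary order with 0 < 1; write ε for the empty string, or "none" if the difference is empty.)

00

The string 00 is accepted by R but not by S.
No shorter string lies in the difference, and 00 is the lexicographically first length-2 string in L(R) \ L(S).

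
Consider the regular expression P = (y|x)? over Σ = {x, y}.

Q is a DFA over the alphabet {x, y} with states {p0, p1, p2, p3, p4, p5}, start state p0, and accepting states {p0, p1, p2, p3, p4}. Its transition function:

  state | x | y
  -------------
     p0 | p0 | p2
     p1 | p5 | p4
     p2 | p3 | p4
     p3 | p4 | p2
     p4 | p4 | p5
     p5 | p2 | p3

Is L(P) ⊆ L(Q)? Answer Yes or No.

Converting the expression P to a DFA (subset construction, then merging equivalent states) gives the minimal DFA with states {r0, r1, r2}, start state r0, accepting states {r0, r1} and transitions r0: x→r1, y→r1; r1: x→r2, y→r2; r2: x→r2, y→r2.
Exploring the product automaton P × Q from the start pair (r0, p0), following both machines on each input symbol, reaches 8 state pairs: (r0, p0), (r1, p0), (r1, p2), (r2, p0), (r2, p2), (r2, p3), (r2, p4), (r2, p5).
P accepts in {r0, r1} and Q accepts in {p0, p1, p2, p3, p4}. The reachable pairs whose P-component is accepting are (r0, p0), (r1, p0), (r1, p2); in each of them the Q-component is accepting too, so the product for L(P) \ L(Q) (P-component accepting, Q-component rejecting) has no reachable accepting pair and the difference is empty.
Hence every string in L(P) is also in L(Q).

Yes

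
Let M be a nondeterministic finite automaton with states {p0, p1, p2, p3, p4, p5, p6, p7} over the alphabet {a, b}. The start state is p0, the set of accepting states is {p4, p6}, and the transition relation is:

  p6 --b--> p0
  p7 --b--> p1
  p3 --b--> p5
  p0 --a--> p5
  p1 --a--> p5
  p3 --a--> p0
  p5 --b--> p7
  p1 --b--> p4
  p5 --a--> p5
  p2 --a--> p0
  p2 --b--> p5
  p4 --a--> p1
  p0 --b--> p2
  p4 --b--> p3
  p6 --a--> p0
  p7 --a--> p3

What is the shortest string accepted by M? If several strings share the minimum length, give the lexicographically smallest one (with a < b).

abbb

A breadth-first search from p0 reaches an accepting state first via the path p0 → p5 → p7 → p1 → p4 on input abbb.
No string of length < 4 is accepted (BFS exhausts all shorter strings without reaching an accepting state), and abbb is the lexicographically least accepting string of length 4.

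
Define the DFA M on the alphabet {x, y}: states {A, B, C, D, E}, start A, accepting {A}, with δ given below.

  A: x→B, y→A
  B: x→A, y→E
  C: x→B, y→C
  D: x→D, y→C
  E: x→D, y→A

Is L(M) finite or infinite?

State A is reachable from the start and can reach an accepting state, and it lies on the cycle A → A.
Traversing that cycle any number of times yields accepted strings of unbounded length, so the language is infinite.

infinite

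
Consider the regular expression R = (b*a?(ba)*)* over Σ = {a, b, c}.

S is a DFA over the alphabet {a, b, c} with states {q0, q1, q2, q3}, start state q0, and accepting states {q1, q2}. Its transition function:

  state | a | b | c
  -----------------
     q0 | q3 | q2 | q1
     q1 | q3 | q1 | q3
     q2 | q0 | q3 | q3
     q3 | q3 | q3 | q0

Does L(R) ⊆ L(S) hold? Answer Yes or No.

The empty string ε is in L(R) but not in L(S).
So L(R) ⊄ L(S).

No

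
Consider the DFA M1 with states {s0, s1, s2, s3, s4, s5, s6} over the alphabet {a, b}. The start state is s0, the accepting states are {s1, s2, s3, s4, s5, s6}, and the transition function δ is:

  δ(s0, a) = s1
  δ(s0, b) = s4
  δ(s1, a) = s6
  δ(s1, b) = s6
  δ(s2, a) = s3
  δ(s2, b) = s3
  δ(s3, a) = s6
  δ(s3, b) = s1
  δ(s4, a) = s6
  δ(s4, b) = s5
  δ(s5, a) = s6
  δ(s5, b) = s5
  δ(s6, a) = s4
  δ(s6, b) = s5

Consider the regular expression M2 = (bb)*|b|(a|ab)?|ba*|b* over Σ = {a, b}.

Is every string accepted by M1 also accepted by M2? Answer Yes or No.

No

The string aa is in L(M1) but not in L(M2).
So L(M1) ⊄ L(M2).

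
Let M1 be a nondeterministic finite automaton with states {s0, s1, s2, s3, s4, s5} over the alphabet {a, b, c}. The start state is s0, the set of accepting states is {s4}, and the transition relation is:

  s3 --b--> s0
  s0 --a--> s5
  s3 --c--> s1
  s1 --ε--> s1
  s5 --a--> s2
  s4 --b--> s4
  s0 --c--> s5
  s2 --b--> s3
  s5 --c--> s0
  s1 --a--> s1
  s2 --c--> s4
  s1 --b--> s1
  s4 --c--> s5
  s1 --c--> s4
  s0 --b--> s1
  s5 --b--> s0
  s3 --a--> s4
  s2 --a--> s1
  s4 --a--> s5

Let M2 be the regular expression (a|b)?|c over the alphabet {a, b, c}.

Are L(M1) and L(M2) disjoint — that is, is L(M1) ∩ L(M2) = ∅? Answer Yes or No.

Yes

Converting the expression M2 to a DFA (subset construction, then merging equivalent states) gives the minimal DFA with states {r0, r1, r2}, start state r0, accepting states {r0, r1} and transitions r0: a→r1, b→r1, c→r1; r1: a→r2, b→r2, c→r2; r2: a→r2, b→r2, c→r2.
Exploring the product automaton M1 × M2 from the start pair (s0, r0), following both machines on each input symbol, reaches 9 state pairs: (s0, r0), (s5, r1), (s1, r1), (s2, r2), (s0, r2), (s1, r2), (s4, r2), (s3, r2), (s5, r2).
M1 accepts in {s4} and M2 accepts in {r0, r1}; no reachable pair has both components accepting, so no string drives both machines to acceptance simultaneously and L(M1) ∩ L(M2) = ∅.
So no string is accepted by both, and the intersection is empty.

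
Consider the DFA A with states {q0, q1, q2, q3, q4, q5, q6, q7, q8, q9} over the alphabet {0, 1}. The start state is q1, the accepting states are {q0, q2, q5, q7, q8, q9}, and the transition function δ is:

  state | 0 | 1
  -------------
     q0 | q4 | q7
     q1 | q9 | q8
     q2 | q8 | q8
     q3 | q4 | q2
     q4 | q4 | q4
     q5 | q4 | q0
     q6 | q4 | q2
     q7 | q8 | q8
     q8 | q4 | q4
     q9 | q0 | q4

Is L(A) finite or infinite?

finite

The useful states (reachable from q1 and able to reach an accepting state) are {q0, q1, q7, q8, q9}.
Restricted to these states the transition graph has no cycle, so every accepting path has bounded length and L is finite.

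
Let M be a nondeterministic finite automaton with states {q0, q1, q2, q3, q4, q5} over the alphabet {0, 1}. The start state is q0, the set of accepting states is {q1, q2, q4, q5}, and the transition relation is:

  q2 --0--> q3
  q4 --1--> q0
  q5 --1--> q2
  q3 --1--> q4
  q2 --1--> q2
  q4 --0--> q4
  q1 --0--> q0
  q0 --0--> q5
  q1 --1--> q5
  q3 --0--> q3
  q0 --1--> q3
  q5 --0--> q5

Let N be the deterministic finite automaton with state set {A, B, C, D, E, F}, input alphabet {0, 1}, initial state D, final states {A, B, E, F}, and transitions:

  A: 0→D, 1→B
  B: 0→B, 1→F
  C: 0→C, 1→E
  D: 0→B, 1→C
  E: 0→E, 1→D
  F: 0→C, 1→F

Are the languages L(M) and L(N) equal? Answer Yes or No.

Exploring the product automaton M × N from the start pair (q0, D), following both machines on each input symbol, reaches 5 state pairs: (q0, D), (q5, B), (q3, C), (q2, F), (q4, E).
M accepts in {q1, q2, q4, q5} and N accepts in {A, B, E, F}. In every reachable pair the two components are either both accepting — (q5, B), (q2, F), (q4, E) — or both non-accepting, so no string is accepted by exactly one of the machines: L(M) \ L(N) and L(N) \ L(M) are both empty.
Hence every string is accepted by M iff it is accepted by N, and the two languages coincide.

Yes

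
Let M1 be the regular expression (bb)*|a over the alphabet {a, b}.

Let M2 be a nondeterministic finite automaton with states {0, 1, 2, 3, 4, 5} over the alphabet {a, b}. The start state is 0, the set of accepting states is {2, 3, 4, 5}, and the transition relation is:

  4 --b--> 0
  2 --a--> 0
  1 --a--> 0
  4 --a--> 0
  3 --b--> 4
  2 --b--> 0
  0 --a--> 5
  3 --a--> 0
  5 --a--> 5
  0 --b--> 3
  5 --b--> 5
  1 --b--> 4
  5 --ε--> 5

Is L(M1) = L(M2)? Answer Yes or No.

No

The empty string ε is accepted by M1 but rejected by M2.
So L(M1) ≠ L(M2).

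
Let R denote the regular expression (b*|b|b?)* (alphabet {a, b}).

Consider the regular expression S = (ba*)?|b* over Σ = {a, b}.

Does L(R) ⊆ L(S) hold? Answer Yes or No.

Yes

Converting the expression R to a DFA (subset construction, then merging equivalent states) gives the minimal DFA with states {r0, r1}, start state r0, accepting states {r0} and transitions r0: a→r1, b→r0; r1: a→r1, b→r1.
Converting the expression S to a DFA (subset construction, then merging equivalent states) gives the minimal DFA with states {s0, s1, s2, s3, s4}, start state s0, accepting states {s0, s2, s3, s4} and transitions s0: a→s1, b→s2; s1: a→s1, b→s1; s2: a→s3, b→s4; s3: a→s3, b→s1; s4: a→s1, b→s4.
Exploring the product automaton R × S from the start pair (r0, s0), following both machines on each input symbol, reaches 5 state pairs: (r0, s0), (r1, s1), (r0, s2), (r1, s3), (r0, s4).
R accepts in {r0} and S accepts in {s0, s2, s3, s4}. The reachable pairs whose R-component is accepting are (r0, s0), (r0, s2), (r0, s4); in each of them the S-component is accepting too, so the product for L(R) \ L(S) (R-component accepting, S-component rejecting) has no reachable accepting pair and the difference is empty.
Hence every string in L(R) is also in L(S).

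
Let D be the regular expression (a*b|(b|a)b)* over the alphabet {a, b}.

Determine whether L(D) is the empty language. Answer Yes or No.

No

The empty string ε matches the expression, so it belongs to L(D).
Since L(D) contains at least one string, it is not empty.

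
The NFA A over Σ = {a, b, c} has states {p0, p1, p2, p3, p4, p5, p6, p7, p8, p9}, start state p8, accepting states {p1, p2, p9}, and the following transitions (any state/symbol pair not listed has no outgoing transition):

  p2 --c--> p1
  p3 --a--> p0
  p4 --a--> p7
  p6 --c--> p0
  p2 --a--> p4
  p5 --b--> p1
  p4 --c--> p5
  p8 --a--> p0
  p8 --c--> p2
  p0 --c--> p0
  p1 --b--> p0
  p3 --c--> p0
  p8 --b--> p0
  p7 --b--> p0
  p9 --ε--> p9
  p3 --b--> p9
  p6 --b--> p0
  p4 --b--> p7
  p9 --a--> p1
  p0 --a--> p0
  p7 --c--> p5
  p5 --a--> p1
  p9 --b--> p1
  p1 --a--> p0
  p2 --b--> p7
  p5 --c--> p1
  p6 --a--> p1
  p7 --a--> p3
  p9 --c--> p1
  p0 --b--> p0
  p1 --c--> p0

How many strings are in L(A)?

26

The useful subgraph on states {p1, p2, p3, p4, p5, p7, p8, p9} is acyclic, so L(A) is finite; the longest accepting path visits 7 useful states, giving maximum string length 6.
Counting accepting paths from p8 by length: 1 of length 1, 1 of length 2, 7 of length 4, 11 of length 5, 6 of length 6. Total 26.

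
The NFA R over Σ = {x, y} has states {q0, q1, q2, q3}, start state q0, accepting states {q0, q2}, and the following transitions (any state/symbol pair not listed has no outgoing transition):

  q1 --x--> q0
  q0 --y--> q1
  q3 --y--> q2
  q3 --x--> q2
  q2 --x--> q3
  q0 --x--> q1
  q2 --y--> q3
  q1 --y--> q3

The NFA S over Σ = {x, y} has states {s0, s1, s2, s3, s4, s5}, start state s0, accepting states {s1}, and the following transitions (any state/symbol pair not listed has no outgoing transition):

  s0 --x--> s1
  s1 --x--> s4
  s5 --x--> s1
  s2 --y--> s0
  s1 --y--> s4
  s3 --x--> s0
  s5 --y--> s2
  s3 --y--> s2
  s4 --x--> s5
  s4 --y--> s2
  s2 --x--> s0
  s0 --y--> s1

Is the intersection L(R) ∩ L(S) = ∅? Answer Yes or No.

The string xxxx is accepted by both R and S.
Hence L(R) ∩ L(S) ≠ ∅.

No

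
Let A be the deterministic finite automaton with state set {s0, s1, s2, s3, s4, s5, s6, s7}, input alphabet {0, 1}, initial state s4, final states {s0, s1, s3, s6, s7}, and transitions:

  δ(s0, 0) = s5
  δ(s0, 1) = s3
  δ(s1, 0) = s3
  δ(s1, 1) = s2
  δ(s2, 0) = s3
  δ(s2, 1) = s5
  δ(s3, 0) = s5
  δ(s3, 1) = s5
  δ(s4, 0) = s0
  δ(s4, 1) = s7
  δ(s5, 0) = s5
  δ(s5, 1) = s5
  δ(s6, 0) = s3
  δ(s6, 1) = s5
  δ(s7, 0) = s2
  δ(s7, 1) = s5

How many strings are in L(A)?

4

The useful subgraph on states {s0, s2, s3, s4, s7} is acyclic, so L(A) is finite; the longest accepting path visits 4 useful states, giving maximum string length 3.
Counting accepting paths from s4 by length: 2 of length 1, 1 of length 2, 1 of length 3. Total 4.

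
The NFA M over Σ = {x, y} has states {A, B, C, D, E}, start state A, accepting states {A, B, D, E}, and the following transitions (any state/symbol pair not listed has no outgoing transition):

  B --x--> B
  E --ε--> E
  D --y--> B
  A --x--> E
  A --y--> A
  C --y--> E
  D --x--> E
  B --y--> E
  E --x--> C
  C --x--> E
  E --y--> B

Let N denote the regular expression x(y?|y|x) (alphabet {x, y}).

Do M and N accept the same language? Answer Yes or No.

The empty string ε is accepted by M but rejected by N.
So L(M) ≠ L(N).

No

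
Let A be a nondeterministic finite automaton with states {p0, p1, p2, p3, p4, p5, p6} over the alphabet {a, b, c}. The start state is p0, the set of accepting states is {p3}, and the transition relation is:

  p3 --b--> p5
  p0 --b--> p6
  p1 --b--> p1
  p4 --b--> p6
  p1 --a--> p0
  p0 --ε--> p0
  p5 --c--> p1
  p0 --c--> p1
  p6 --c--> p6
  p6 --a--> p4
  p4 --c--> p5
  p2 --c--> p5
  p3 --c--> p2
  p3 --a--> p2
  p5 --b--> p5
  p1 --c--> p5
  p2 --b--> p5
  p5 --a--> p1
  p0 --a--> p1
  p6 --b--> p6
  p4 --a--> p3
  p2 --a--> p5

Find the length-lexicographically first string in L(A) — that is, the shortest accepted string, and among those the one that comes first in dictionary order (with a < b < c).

baa

A breadth-first search from p0 reaches an accepting state first via the path p0 → p6 → p4 → p3 on input baa.
No string of length < 3 is accepted (BFS exhausts all shorter strings without reaching an accepting state), and baa is the lexicographically least accepting string of length 3.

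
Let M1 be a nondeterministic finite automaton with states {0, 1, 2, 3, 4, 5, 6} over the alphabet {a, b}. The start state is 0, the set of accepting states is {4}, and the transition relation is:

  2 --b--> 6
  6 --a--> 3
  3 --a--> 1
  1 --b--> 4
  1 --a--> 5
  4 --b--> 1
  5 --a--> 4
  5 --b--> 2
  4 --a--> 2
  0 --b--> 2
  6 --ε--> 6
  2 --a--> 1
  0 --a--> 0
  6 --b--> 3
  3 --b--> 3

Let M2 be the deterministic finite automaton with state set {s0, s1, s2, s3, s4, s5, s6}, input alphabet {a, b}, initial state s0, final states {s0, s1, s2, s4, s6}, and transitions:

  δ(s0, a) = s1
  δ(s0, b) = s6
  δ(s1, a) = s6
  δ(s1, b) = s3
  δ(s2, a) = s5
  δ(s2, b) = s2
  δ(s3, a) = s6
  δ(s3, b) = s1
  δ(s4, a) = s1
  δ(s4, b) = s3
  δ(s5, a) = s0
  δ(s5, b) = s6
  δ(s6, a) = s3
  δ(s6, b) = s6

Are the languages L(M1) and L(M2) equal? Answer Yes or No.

The string baaa is accepted by M1 but rejected by M2.
So L(M1) ≠ L(M2).

No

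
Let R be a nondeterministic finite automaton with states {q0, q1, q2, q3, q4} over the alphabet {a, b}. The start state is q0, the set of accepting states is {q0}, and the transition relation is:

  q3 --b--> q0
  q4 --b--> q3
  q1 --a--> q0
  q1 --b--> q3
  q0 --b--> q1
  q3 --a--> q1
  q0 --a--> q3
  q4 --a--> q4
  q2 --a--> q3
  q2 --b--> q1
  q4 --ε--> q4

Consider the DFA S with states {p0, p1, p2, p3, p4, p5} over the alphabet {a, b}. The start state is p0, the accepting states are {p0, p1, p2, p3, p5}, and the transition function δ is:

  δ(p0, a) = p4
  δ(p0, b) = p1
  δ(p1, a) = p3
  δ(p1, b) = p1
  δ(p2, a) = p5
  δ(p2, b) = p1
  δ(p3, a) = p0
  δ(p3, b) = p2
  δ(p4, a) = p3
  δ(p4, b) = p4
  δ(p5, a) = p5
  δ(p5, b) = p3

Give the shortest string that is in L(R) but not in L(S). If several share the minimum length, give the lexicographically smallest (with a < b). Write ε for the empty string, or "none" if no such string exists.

ab

The string ab is accepted by R but not by S.
No shorter string lies in the difference, and ab is the lexicographically first length-2 string in L(R) \ L(S).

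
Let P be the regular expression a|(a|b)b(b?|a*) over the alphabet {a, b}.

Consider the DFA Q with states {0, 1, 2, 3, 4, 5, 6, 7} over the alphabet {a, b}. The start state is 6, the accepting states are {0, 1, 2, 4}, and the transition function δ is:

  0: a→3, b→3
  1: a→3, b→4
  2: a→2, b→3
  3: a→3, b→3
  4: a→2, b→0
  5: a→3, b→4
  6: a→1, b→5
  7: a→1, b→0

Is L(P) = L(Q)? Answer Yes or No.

Yes

Converting the expression P to a DFA (subset construction, then merging equivalent states) gives the minimal DFA with states {p0, p1, p2, p3, p4, p5, p6}, start state p0, accepting states {p1, p4, p5, p6} and transitions p0: a→p1, b→p2; p1: a→p3, b→p4; p2: a→p3, b→p4; p3: a→p3, b→p3; p4: a→p5, b→p6; p5: a→p5, b→p3; p6: a→p3, b→p3.
Exploring the product automaton P × Q from the start pair (p0, 6), following both machines on each input symbol, reaches 7 state pairs: (p0, 6), (p1, 1), (p2, 5), (p3, 3), (p4, 4), (p5, 2), (p6, 0).
P accepts in {p1, p4, p5, p6} and Q accepts in {0, 1, 2, 4}. In every reachable pair the two components are either both accepting — (p1, 1), (p4, 4), (p5, 2), (p6, 0) — or both non-accepting, so no string is accepted by exactly one of the machines: L(P) \ L(Q) and L(Q) \ L(P) are both empty.
Hence every string is accepted by P iff it is accepted by Q, and the two languages coincide.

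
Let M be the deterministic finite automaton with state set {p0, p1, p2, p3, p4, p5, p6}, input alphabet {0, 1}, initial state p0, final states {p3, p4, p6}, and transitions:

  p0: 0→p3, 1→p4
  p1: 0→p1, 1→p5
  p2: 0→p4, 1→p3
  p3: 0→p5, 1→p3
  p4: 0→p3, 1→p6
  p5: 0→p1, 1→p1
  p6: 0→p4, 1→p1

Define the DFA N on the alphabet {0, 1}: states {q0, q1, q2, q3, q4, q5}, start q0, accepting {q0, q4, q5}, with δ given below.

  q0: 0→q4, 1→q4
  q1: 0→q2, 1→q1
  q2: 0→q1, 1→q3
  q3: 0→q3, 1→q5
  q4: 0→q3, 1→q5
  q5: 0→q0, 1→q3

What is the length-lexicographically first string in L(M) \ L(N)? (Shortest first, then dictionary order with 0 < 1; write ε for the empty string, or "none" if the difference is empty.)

The string 10 is accepted by M but not by N.
No shorter string lies in the difference, and 10 is the lexicographically first length-2 string in L(M) \ L(N).

10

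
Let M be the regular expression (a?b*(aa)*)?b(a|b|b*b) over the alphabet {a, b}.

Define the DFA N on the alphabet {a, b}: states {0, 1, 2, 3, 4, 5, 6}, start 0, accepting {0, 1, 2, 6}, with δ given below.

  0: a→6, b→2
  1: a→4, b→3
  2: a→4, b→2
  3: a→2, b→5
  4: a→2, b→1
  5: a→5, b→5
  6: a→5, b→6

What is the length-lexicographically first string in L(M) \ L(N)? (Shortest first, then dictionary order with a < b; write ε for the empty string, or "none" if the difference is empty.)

The string ba is accepted by M but not by N.
No shorter string lies in the difference, and ba is the lexicographically first length-2 string in L(M) \ L(N).

ba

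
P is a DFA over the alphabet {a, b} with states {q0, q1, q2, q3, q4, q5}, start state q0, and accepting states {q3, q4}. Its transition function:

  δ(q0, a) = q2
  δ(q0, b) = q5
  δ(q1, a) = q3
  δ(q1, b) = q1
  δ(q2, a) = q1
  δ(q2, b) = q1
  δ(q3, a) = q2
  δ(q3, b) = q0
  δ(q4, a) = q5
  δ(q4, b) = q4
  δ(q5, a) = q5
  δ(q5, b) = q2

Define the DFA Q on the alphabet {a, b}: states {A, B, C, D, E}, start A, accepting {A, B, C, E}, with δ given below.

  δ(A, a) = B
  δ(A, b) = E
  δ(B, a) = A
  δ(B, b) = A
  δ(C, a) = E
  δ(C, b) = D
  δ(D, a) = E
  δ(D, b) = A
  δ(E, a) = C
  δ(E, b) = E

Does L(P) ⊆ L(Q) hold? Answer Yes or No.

Yes

Exploring the product automaton P × Q from the start pair (q0, A), following both machines on each input symbol, reaches 21 state pairs: (q0, A), (q2, B), (q5, E), (q1, A), (q5, C), (q2, E), (q3, B), (q1, E), (q2, D), (q1, C), (q2, A), (q3, C), (q3, E), (q1, D), (q1, B), (q0, D), (q2, C), (q0, E), (q3, A), (q5, A), (q5, B).
P accepts in {q3, q4} and Q accepts in {A, B, C, E}. The reachable pairs whose P-component is accepting are (q3, B), (q3, C), (q3, E), (q3, A); in each of them the Q-component is accepting too, so the product for L(P) \ L(Q) (P-component accepting, Q-component rejecting) has no reachable accepting pair and the difference is empty.
Hence every string in L(P) is also in L(Q).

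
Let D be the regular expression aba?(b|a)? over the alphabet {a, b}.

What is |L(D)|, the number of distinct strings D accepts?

The expression has no Kleene star, so L(D) is finite. Expanding the alternatives gives {ab, aba, abb, abaa, abab}.
That is 1 of length 2, 2 of length 3, 2 of length 4: 5 strings in all.

5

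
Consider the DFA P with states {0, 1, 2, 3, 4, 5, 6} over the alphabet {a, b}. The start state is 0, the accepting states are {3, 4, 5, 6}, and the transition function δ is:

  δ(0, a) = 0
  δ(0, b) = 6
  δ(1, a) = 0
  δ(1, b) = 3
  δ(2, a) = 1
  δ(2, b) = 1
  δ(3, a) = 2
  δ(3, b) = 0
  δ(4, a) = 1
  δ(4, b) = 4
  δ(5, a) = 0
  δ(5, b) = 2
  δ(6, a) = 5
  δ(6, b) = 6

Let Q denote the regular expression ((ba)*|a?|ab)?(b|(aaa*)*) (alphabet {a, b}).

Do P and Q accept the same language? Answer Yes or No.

The string bb is accepted by P but rejected by Q.
So L(P) ≠ L(Q).

No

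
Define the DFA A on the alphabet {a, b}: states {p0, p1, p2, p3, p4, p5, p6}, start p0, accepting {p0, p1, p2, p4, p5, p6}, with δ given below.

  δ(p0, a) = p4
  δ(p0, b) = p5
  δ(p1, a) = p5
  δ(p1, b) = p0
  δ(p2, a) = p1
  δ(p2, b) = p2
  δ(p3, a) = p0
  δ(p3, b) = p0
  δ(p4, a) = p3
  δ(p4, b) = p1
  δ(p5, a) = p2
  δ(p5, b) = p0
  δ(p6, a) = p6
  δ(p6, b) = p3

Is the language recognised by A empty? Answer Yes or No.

The empty string ε is accepted: the run p0 ends in the accepting state p0.
Since at least one string is accepted, L(A) is not empty.

No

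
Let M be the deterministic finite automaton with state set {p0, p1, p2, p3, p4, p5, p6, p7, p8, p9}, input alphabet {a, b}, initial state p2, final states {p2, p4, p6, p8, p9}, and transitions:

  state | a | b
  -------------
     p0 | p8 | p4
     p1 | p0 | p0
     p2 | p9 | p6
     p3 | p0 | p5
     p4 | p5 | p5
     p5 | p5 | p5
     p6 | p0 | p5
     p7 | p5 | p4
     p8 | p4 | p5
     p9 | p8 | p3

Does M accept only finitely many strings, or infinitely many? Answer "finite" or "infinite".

The useful states (reachable from p2 and able to reach an accepting state) are {p0, p2, p3, p4, p6, p8, p9}.
Restricted to these states the transition graph has no cycle, so every accepting path has bounded length and L is finite.

finite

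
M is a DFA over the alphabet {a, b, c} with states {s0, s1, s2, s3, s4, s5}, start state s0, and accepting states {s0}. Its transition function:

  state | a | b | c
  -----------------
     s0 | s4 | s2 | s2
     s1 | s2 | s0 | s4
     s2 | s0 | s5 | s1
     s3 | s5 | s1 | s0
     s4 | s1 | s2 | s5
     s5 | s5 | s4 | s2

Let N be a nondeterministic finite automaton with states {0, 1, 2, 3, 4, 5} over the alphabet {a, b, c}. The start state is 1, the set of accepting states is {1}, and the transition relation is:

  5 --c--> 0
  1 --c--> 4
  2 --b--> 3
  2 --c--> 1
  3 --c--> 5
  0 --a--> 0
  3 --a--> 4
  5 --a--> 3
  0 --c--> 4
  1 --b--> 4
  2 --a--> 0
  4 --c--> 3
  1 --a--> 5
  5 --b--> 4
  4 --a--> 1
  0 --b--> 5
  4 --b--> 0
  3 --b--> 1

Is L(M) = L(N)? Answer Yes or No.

Yes

Exploring the product automaton M × N from the start pair (s0, 1), following both machines on each input symbol, reaches 5 state pairs: (s0, 1), (s4, 5), (s2, 4), (s1, 3), (s5, 0).
M accepts in {s0} and N accepts in {1}. In every reachable pair the two components are either both accepting — (s0, 1) — or both non-accepting, so no string is accepted by exactly one of the machines: L(M) \ L(N) and L(N) \ L(M) are both empty.
Hence every string is accepted by M iff it is accepted by N, and the two languages coincide.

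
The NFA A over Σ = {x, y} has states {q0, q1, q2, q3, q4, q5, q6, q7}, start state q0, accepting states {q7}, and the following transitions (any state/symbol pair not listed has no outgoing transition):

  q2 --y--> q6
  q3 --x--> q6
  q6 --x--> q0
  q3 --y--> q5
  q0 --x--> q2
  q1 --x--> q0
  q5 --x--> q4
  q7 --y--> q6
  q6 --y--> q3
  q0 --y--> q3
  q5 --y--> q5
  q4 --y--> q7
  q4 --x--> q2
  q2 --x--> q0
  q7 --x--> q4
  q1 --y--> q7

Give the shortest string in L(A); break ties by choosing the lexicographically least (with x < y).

A breadth-first search from q0 reaches an accepting state first via the path q0 → q3 → q5 → q4 → q7 on input yyxy.
No string of length < 4 is accepted (BFS exhausts all shorter strings without reaching an accepting state), and yyxy is the lexicographically least accepting string of length 4.

yyxy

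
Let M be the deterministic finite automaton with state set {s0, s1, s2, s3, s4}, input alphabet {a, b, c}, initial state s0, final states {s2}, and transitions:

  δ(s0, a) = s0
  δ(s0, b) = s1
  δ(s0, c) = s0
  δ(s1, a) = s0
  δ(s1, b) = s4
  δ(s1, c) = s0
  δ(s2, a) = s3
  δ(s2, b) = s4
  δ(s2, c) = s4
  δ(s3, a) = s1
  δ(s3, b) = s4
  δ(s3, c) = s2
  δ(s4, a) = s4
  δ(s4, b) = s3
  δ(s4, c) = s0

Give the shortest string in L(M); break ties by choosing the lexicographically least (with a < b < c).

bbbc

A breadth-first search from s0 reaches an accepting state first via the path s0 → s1 → s4 → s3 → s2 on input bbbc.
No string of length < 4 is accepted (BFS exhausts all shorter strings without reaching an accepting state), and bbbc is the lexicographically least accepting string of length 4.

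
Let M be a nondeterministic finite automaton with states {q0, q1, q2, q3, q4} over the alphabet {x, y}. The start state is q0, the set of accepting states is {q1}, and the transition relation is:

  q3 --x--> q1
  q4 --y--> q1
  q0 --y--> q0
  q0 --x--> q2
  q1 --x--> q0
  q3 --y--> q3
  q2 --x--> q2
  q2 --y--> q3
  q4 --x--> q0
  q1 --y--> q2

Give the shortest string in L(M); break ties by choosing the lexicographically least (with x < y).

A breadth-first search from q0 reaches an accepting state first via the path q0 → q2 → q3 → q1 on input xyx.
No string of length < 3 is accepted (BFS exhausts all shorter strings without reaching an accepting state), and xyx is the lexicographically least accepting string of length 3.

xyx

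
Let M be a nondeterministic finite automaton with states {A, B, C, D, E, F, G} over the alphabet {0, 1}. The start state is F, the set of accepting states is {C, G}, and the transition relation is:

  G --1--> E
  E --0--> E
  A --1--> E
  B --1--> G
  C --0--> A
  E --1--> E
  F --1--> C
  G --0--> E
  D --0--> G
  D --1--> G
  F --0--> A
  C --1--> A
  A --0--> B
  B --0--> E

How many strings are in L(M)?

4

The useful subgraph on states {A, B, C, F, G} is acyclic, so L(M) is finite; the longest accepting path visits 5 useful states, giving maximum string length 4.
Counting accepting paths from F by length: 1 of length 1, 1 of length 3, 2 of length 4. Total 4.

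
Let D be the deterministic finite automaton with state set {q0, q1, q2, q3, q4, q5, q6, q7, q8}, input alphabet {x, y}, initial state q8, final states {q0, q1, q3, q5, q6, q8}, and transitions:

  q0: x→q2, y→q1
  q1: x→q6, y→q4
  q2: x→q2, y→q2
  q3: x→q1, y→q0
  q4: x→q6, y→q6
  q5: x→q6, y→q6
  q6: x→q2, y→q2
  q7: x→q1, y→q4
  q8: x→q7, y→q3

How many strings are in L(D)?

17

The useful subgraph on states {q0, q1, q3, q4, q6, q7, q8} is acyclic, so L(D) is finite; the longest accepting path visits 6 useful states, giving maximum string length 5.
Counting accepting paths from q8 by length: 1 of length 0, 1 of length 1, 3 of length 2, 5 of length 3, 5 of length 4, 2 of length 5. Total 17.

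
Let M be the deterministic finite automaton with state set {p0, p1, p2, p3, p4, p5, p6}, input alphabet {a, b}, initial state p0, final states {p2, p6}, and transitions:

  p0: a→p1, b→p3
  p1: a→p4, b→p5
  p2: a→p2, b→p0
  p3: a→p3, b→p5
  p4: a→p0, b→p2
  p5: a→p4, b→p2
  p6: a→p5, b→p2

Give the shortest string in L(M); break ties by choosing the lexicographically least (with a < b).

A breadth-first search from p0 reaches an accepting state first via the path p0 → p1 → p4 → p2 on input aab.
No string of length < 3 is accepted (BFS exhausts all shorter strings without reaching an accepting state), and aab is the lexicographically least accepting string of length 3.

aab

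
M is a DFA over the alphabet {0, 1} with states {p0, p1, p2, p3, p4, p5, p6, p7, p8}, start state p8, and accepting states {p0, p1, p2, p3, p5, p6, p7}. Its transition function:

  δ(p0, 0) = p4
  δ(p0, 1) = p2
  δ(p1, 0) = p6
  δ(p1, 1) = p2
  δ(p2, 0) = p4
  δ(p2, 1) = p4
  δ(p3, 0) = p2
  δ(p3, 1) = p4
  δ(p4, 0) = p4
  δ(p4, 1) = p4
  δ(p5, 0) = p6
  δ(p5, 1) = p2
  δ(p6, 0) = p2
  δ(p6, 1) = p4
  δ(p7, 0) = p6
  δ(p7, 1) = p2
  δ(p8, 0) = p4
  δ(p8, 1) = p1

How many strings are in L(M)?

The useful subgraph on states {p1, p2, p6, p8} is acyclic, so L(M) is finite; the longest accepting path visits 4 useful states, giving maximum string length 3.
Counting accepting paths from p8 by length: 1 of length 1, 2 of length 2, 1 of length 3. Total 4.

4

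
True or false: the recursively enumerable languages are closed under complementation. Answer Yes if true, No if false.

No

If both L and its complement were r.e., running the two recognisers in parallel would decide L, so L would be recursive; but there are r.e. languages that are not recursive (e.g. the halting problem), and their complements are therefore not r.e.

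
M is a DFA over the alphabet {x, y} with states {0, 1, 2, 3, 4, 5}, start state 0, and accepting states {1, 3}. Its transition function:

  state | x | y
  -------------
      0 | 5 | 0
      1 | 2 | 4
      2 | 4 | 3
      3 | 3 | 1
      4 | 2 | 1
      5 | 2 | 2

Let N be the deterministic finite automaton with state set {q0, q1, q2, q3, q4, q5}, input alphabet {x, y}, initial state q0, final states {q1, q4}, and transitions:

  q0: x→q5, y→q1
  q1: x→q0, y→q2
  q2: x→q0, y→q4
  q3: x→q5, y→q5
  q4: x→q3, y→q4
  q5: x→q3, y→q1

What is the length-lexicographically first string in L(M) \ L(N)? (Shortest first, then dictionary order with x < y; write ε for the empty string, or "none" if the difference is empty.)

The string xxy is accepted by M but not by N.
No shorter string lies in the difference, and xxy is the lexicographically first length-3 string in L(M) \ L(N).

xxy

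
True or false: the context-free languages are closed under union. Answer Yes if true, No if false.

Yes

Take grammars for L₁ and L₂ with disjoint nonterminals and start symbols S₁, S₂; the grammar with a new start symbol and productions S → S₁ | S₂ generates L₁ ∪ L₂.
So the context-free languages are closed under union.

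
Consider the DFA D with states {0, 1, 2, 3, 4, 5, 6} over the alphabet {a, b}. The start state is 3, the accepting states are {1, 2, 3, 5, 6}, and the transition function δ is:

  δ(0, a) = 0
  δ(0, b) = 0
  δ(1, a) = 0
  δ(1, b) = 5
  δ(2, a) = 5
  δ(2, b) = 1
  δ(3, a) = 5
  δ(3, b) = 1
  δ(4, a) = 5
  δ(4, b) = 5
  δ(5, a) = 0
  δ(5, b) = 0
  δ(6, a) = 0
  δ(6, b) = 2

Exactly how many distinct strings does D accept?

The useful subgraph on states {1, 3, 5} is acyclic, so L(D) is finite; the longest accepting path visits 3 useful states, giving maximum string length 2.
Counting accepting paths from 3 by length: 1 of length 0, 2 of length 1, 1 of length 2. Total 4.

4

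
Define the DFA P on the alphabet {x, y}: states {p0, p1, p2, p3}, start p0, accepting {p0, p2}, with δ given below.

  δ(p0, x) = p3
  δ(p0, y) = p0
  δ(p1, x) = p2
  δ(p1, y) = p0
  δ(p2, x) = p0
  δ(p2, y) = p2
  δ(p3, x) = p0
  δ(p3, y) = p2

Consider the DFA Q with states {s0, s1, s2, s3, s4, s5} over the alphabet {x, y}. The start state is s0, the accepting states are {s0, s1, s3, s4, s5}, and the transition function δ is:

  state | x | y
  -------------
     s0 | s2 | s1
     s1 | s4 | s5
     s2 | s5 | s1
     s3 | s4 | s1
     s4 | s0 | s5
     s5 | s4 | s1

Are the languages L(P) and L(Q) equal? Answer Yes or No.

The string xyxxx is accepted by P but rejected by Q.
So L(P) ≠ L(Q).

No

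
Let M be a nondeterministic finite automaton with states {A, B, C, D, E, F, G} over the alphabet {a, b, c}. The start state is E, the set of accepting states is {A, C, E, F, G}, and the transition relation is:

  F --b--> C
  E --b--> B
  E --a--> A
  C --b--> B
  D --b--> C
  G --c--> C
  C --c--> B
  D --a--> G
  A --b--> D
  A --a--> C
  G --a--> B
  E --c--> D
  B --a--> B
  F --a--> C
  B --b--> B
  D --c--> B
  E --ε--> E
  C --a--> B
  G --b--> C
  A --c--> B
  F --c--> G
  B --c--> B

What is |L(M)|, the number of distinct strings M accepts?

11

The useful subgraph on states {A, C, D, E, G} is acyclic, so L(M) is finite; the longest accepting path visits 5 useful states, giving maximum string length 4.
Counting accepting paths from E by length: 1 of length 0, 1 of length 1, 3 of length 2, 4 of length 3, 2 of length 4. Total 11.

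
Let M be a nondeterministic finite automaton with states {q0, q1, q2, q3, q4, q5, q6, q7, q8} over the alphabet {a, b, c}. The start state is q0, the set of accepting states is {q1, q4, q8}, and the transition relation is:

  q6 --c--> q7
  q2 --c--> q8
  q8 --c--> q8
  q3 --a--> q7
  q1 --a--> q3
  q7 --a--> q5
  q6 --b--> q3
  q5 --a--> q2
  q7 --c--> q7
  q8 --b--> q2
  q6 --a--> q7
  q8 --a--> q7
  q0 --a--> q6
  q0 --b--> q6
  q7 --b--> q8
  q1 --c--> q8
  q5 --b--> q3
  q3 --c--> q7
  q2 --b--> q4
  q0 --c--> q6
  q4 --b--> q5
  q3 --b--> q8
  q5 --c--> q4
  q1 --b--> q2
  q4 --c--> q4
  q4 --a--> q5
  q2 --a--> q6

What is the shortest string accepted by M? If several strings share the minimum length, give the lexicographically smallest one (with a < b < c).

A breadth-first search from q0 reaches an accepting state first via the path q0 → q6 → q7 → q8 on input aab.
No string of length < 3 is accepted (BFS exhausts all shorter strings without reaching an accepting state), and aab is the lexicographically least accepting string of length 3.

aab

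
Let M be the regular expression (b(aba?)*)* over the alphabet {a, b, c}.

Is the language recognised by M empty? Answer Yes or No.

The empty string ε matches the expression, so it belongs to L(M).
Since L(M) contains at least one string, it is not empty.

No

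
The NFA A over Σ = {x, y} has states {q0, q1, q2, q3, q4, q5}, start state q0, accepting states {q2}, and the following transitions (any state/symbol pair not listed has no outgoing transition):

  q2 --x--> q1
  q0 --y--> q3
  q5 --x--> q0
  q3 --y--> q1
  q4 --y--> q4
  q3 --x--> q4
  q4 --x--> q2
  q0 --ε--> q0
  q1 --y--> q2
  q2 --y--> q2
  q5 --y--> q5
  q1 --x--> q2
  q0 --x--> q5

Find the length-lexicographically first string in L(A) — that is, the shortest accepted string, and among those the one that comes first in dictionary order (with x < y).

A breadth-first search from q0 reaches an accepting state first via the path q0 → q3 → q4 → q2 on input yxx.
No string of length < 3 is accepted (BFS exhausts all shorter strings without reaching an accepting state), and yxx is the lexicographically least accepting string of length 3.

yxx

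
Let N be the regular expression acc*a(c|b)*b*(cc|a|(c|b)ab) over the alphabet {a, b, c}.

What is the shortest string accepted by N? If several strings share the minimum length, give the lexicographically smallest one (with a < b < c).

acaa

By inspection of the expression, no string of length less than 4 matches, and acaa is the lexicographically first match of length 4.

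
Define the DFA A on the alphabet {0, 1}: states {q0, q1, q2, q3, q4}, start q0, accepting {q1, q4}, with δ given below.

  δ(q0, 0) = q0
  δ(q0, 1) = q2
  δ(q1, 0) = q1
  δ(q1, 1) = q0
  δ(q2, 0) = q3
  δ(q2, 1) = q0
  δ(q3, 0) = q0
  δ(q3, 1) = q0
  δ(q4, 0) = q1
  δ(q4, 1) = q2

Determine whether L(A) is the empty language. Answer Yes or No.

The states reachable from the start state are {q0, q2, q3}.
None of the accepting states {q1, q4} is reachable, so no string is accepted and L(A) = ∅.

Yes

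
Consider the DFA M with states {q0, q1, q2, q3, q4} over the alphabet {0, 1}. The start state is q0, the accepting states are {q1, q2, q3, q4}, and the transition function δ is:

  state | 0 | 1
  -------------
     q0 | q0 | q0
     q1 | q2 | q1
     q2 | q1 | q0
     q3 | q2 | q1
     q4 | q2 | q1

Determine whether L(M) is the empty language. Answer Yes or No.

The states reachable from the start state are {q0}.
None of the accepting states {q1, q2, q3, q4} is reachable, so no string is accepted and L(M) = ∅.

Yes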